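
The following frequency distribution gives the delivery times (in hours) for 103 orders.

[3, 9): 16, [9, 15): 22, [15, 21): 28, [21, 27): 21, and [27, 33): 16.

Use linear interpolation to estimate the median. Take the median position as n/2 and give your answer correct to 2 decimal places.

17.89

Cumulative frequencies: 16, 38, 66, 87, 103
n = 103; position = n/2 = 51.5.
This falls in the class [15, 21): L = 15, F = 38, f = 28, h = 6.
Median ≈ 15 + ((51.5 − 38) / 28) × 6 = 17.8929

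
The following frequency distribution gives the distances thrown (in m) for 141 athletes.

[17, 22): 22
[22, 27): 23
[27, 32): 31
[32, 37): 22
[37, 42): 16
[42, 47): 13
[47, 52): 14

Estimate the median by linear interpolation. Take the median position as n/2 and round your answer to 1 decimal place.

31.1

Cumulative frequencies: 22, 45, 76, 98, 114, 127, 141
n = 141; position = n/2 = 70.5.
This falls in the class [27, 32): L = 27, F = 45, f = 31, h = 5.
Median ≈ 27 + ((70.5 − 45) / 31) × 5 = 31.1129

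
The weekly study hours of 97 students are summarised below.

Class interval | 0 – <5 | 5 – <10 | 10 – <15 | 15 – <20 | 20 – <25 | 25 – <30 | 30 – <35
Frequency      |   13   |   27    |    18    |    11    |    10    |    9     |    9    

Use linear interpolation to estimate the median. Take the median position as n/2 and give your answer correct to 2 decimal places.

Cumulative frequencies: 13, 40, 58, 69, 79, 88, 97
n = 97; position = n/2 = 48.5.
This falls in the class 10 – <15: L = 10, F = 40, f = 18, h = 5.
Median ≈ 10 + ((48.5 − 40) / 18) × 5 = 12.3611

12.36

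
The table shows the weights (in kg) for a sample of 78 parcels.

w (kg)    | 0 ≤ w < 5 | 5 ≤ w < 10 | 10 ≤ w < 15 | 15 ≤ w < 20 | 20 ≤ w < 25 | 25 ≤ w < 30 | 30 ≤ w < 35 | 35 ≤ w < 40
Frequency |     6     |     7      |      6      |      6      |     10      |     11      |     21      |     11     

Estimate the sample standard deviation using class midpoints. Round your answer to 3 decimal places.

Midpoints: 2.5, 7.5, 12.5, 17.5, 22.5, 27.5, 32.5, 37.5
n = 78, Σfm = 1870, mean = 23.9744
Σfm² = 54237.5
Σf(m − x̄)² = Σfm² − (Σfm)²/n = 54237.5 − 1870²/78 = 9405.4487
Sample variance = 9405.4487 / 77 = 122.1487
Standard deviation = √122.1487 = 11.0521

11.052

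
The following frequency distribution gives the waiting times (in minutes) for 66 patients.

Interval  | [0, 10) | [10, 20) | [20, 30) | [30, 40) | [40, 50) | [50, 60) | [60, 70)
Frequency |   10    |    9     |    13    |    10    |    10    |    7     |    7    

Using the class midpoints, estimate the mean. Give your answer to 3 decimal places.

32.576

Midpoints: 5, 15, 25, 35, 45, 55, 65
Σfm = 10×5 + 9×15 + 13×25 + 10×35 + 10×45 + 7×55 + 7×65 = 2150
n = Σf = 66
Mean = 2150 / 66 = 32.5758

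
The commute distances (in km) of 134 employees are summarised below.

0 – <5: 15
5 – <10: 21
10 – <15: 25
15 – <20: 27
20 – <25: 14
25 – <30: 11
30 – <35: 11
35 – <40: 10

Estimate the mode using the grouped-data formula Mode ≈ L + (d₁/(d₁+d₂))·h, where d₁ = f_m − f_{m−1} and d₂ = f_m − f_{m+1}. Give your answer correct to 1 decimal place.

Modal class: 15 – <20 (highest frequency 27).
d₁ = 27 − 25 = 2, d₂ = 27 − 14 = 13
Mode ≈ 15 + (2/(2+13)) × 5 = 15 + 0.6667 = 15.6667

15.7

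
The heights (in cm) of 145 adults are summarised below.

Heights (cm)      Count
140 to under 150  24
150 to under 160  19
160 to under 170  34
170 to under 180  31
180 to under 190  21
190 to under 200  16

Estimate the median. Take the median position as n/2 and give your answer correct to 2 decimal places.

Cumulative frequencies: 24, 43, 77, 108, 129, 145
n = 145; position = n/2 = 72.5.
This falls in the class 160 to under 170: L = 160, F = 43, f = 34, h = 10.
Median ≈ 160 + ((72.5 − 43) / 34) × 10 = 168.6765

168.68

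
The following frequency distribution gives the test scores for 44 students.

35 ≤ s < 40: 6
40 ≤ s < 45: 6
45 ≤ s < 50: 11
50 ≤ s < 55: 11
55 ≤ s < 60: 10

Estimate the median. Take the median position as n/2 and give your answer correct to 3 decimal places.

49.545

Cumulative frequencies: 6, 12, 23, 34, 44
n = 44; position = n/2 = 22.
This falls in the class 45 ≤ s < 50: L = 45, F = 12, f = 11, h = 5.
Median ≈ 45 + ((22 − 12) / 11) × 5 = 49.5455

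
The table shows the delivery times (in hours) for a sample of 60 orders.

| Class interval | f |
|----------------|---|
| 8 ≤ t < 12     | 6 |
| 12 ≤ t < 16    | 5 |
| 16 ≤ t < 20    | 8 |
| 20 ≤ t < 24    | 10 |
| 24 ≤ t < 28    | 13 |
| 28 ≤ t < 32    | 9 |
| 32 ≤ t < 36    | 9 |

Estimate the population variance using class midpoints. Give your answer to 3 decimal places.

Midpoints: 10, 14, 18, 22, 26, 30, 34
n = 60, Σfm = 1408, mean = 23.4667
Σfm² = 36304
Σf(m − x̄)² = Σfm² − (Σfm)²/n = 36304 − 1408²/60 = 3262.9333
Population variance = 3262.9333 / 60 = 54.3822

54.382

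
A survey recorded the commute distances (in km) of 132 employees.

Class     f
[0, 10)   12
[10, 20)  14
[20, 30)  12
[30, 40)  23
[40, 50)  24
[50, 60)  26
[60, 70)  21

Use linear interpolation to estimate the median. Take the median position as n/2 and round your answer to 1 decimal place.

Cumulative frequencies: 12, 26, 38, 61, 85, 111, 132
n = 132; position = n/2 = 66.
This falls in the class [40, 50): L = 40, F = 61, f = 24, h = 10.
Median ≈ 40 + ((66 − 61) / 24) × 10 = 42.0833

42.1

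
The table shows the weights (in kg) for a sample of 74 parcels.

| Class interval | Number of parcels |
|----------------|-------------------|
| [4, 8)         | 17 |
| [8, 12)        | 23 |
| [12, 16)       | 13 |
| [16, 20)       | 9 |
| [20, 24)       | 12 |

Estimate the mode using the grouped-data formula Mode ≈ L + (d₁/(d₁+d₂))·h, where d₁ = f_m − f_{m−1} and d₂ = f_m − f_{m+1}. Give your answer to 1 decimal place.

9.5

Modal class: [8, 12) (highest frequency 23).
d₁ = 23 − 17 = 6, d₂ = 23 − 13 = 10
Mode ≈ 8 + (6/(6+10)) × 4 = 8 + 1.5000 = 9.5000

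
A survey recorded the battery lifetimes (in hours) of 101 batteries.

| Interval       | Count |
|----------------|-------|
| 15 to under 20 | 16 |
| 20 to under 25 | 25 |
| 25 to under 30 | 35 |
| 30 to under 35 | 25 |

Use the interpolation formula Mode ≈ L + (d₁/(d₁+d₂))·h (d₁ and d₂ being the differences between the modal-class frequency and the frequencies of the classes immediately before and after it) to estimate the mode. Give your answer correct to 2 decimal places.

Modal class: 25 to under 30 (highest frequency 35).
d₁ = 35 − 25 = 10, d₂ = 35 − 25 = 10
Mode ≈ 25 + (10/(10+10)) × 5 = 25 + 2.5000 = 27.5000

27.50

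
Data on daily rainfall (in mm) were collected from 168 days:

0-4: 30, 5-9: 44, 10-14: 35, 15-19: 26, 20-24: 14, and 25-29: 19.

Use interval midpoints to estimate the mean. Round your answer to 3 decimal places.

12.208

Midpoints: 2, 7, 12, 17, 22, 27
Σfm = 30×2 + 44×7 + 35×12 + 26×17 + 14×22 + 19×27 = 2051
n = Σf = 168
Mean = 2051 / 168 = 12.2083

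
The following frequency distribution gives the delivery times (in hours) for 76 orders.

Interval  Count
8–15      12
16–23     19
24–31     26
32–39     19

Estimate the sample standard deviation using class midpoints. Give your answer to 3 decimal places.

8.180

Midpoints: 11.5, 19.5, 27.5, 35.5
n = 76, Σfm = 1898, mean = 24.9737
Σfm² = 52419
Σf(m − x̄)² = Σfm² − (Σfm)²/n = 52419 − 1898²/76 = 5018.9474
Sample variance = 5018.9474 / 75 = 66.9193
Standard deviation = √66.9193 = 8.1804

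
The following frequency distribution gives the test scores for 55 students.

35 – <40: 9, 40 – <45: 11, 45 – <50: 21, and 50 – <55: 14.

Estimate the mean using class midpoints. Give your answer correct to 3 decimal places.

46.136

Midpoints: 37.5, 42.5, 47.5, 52.5
Σfm = 9×37.5 + 11×42.5 + 21×47.5 + 14×52.5 = 2537.5
n = Σf = 55
Mean = 2537.5 / 55 = 46.1364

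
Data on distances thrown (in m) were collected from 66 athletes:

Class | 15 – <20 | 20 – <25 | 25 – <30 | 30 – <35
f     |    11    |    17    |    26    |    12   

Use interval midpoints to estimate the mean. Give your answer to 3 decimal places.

25.455

Midpoints: 17.5, 22.5, 27.5, 32.5
Σfm = 11×17.5 + 17×22.5 + 26×27.5 + 12×32.5 = 1680
n = Σf = 66
Mean = 1680 / 66 = 25.4545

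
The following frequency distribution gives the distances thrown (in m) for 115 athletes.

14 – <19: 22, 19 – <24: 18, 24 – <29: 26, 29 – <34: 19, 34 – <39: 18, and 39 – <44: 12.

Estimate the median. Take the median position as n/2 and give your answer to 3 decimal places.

27.365

Cumulative frequencies: 22, 40, 66, 85, 103, 115
n = 115; position = n/2 = 57.5.
This falls in the class 24 – <29: L = 24, F = 40, f = 26, h = 5.
Median ≈ 24 + ((57.5 − 40) / 26) × 5 = 27.3654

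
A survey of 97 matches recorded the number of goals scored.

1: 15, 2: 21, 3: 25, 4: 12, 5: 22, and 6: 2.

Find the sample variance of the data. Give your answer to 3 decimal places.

2.060

Values: 1, 2, 3, 4, 5, 6
n = 97, Σfx = 302, mean = 3.1134
Σfx² = 1138
Σf(x − x̄)² = Σfx² − (Σfx)²/n = 1138 − 302²/97 = 197.7526
Sample variance = 197.7526 / 96 = 2.0599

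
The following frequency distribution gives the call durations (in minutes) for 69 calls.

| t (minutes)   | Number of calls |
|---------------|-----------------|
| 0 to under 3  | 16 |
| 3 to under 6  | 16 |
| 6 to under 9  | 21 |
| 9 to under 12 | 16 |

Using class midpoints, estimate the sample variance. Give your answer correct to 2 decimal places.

10.74

Midpoints: 1.5, 4.5, 7.5, 10.5
n = 69, Σfm = 421.5, mean = 6.1087
Σfm² = 3305.25
Σf(m − x̄)² = Σfm² − (Σfm)²/n = 3305.25 − 421.5²/69 = 730.4348
Sample variance = 730.4348 / 68 = 10.7417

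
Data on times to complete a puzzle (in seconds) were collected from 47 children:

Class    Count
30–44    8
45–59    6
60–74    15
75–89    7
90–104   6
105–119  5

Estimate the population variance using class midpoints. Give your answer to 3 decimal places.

531.077

Midpoints: 37, 52, 67, 82, 97, 112
n = 47, Σfm = 3329, mean = 70.8298
Σfm² = 260753
Σf(m − x̄)² = Σfm² − (Σfm)²/n = 260753 − 3329²/47 = 24960.6383
Population variance = 24960.6383 / 47 = 531.0774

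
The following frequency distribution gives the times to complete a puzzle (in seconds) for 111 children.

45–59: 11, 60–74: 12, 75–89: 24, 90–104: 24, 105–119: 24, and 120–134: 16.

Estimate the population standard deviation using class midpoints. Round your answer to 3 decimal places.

22.662

Midpoints: 52, 67, 82, 97, 112, 127
n = 111, Σfm = 10392, mean = 93.6216
Σfm² = 1029924
Σf(m − x̄)² = Σfm² − (Σfm)²/n = 1029924 − 10392²/111 = 57008.1081
Population variance = 57008.1081 / 111 = 513.5866
Standard deviation = √513.5866 = 22.6624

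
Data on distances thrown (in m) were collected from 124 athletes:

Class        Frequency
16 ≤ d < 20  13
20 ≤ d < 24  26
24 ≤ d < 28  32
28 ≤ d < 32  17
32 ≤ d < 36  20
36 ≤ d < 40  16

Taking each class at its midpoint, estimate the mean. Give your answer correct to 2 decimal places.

27.71

Midpoints: 18, 22, 26, 30, 34, 38
Σfm = 13×18 + 26×22 + 32×26 + 17×30 + 20×34 + 16×38 = 3436
n = Σf = 124
Mean = 3436 / 124 = 27.7097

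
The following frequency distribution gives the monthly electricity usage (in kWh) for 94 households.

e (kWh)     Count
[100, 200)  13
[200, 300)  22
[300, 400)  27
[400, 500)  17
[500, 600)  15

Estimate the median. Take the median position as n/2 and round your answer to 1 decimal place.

344.4

Cumulative frequencies: 13, 35, 62, 79, 94
n = 94; position = n/2 = 47.
This falls in the class [300, 400): L = 300, F = 35, f = 27, h = 100.
Median ≈ 300 + ((47 − 35) / 27) × 100 = 344.4444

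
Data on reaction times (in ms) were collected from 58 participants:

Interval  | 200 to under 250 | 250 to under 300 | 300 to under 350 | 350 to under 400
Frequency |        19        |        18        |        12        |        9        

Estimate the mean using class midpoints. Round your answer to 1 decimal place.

284.5

Midpoints: 225, 275, 325, 375
Σfm = 19×225 + 18×275 + 12×325 + 9×375 = 16500
n = Σf = 58
Mean = 16500 / 58 = 284.4828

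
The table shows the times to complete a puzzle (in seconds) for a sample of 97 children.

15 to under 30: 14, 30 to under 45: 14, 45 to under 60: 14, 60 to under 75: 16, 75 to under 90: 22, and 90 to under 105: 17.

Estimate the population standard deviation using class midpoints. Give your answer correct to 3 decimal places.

25.390

Midpoints: 22.5, 37.5, 52.5, 67.5, 82.5, 97.5
n = 97, Σfm = 6127.5, mean = 63.1701
Σfm² = 449606.25
Σf(m − x̄)² = Σfm² − (Σfm)²/n = 449606.25 − 6127.5²/97 = 62531.4433
Population variance = 62531.4433 / 97 = 644.6541
Standard deviation = √644.6541 = 25.3900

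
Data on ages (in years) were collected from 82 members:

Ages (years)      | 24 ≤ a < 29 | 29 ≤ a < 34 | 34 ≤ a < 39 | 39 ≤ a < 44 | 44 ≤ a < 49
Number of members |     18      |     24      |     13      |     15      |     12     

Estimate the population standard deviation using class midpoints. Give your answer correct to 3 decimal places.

Midpoints: 26.5, 31.5, 36.5, 41.5, 46.5
n = 82, Σfm = 2888, mean = 35.2195
Σfm² = 105554.5
Σf(m − x̄)² = Σfm² − (Σfm)²/n = 105554.5 − 2888²/82 = 3840.5488
Population variance = 3840.5488 / 82 = 46.8360
Standard deviation = √46.8360 = 6.8437

6.844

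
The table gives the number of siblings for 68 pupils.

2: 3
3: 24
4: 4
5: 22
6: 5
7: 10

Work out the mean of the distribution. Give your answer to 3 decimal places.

4.471

Values: 2, 3, 4, 5, 6, 7
Σfx = 3×2 + 24×3 + 4×4 + 22×5 + 5×6 + 10×7 = 304
n = Σf = 68
Mean = 304 / 68 = 4.4706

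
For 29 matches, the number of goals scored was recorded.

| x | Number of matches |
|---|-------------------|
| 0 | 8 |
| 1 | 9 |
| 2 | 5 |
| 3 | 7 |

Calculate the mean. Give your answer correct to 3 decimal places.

Values: 0, 1, 2, 3
Σfx = 8×0 + 9×1 + 5×2 + 7×3 = 40
n = Σf = 29
Mean = 40 / 29 = 1.3793

1.379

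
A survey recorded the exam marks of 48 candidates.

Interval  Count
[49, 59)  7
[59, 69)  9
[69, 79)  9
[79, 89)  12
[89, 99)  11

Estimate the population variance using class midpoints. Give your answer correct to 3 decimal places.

Midpoints: 54, 64, 74, 84, 94
n = 48, Σfm = 3662, mean = 76.2917
Σfm² = 288428
Σf(m − x̄)² = Σfm² − (Σfm)²/n = 288428 − 3662²/48 = 9047.9167
Population variance = 9047.9167 / 48 = 188.4983

188.498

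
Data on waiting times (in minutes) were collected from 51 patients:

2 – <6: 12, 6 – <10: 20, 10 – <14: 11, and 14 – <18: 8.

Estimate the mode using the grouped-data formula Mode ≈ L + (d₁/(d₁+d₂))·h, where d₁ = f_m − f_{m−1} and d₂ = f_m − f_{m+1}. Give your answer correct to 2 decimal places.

7.88

Modal class: 6 – <10 (highest frequency 20).
d₁ = 20 − 12 = 8, d₂ = 20 − 11 = 9
Mode ≈ 6 + (8/(8+9)) × 4 = 6 + 1.8824 = 7.8824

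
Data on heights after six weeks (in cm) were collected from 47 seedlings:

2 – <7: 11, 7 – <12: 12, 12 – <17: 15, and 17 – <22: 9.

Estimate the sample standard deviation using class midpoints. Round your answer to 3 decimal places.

Midpoints: 4.5, 9.5, 14.5, 19.5
n = 47, Σfm = 556.5, mean = 11.8404
Σfm² = 7881.75
Σf(m − x̄)² = Σfm² − (Σfm)²/n = 7881.75 − 556.5²/47 = 1292.5532
Sample variance = 1292.5532 / 46 = 28.0990
Standard deviation = √28.0990 = 5.3008

5.301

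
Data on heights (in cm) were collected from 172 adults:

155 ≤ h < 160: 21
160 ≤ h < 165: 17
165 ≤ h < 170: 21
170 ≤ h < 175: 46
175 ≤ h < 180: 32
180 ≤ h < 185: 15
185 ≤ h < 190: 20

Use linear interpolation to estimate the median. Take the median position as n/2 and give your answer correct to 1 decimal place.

172.9

Cumulative frequencies: 21, 38, 59, 105, 137, 152, 172
n = 172; position = n/2 = 86.
This falls in the class 170 ≤ h < 175: L = 170, F = 59, f = 46, h = 5.
Median ≈ 170 + ((86 − 59) / 46) × 5 = 172.9348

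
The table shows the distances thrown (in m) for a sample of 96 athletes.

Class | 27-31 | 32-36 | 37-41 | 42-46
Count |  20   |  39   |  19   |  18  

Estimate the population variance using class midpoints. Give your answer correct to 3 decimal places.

25.583

Midpoints: 29, 34, 39, 44
n = 96, Σfm = 3439, mean = 35.8229
Σfm² = 125651
Σf(m − x̄)² = Σfm² − (Σfm)²/n = 125651 − 3439²/96 = 2455.9896
Population variance = 2455.9896 / 96 = 25.5832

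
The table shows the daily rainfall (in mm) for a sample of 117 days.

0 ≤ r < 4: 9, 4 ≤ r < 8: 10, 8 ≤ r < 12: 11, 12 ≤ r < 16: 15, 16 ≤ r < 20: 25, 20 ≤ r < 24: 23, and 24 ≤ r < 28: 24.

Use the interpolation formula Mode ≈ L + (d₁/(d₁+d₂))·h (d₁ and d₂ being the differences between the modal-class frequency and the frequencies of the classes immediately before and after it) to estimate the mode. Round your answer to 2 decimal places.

19.33

Modal class: 16 ≤ r < 20 (highest frequency 25).
d₁ = 25 − 15 = 10, d₂ = 25 − 23 = 2
Mode ≈ 16 + (10/(10+2)) × 4 = 16 + 3.3333 = 19.3333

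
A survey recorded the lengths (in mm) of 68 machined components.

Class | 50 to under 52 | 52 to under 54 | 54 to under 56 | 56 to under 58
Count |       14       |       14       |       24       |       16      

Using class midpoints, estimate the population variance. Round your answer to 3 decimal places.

4.474

Midpoints: 51, 53, 55, 57
n = 68, Σfm = 3688, mean = 54.2353
Σfm² = 200324
Σf(m − x̄)² = Σfm² − (Σfm)²/n = 200324 − 3688²/68 = 304.2353
Population variance = 304.2353 / 68 = 4.4740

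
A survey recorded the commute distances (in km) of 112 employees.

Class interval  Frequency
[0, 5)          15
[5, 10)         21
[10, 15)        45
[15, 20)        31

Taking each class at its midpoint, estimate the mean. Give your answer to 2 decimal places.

Midpoints: 2.5, 7.5, 12.5, 17.5
Σfm = 15×2.5 + 21×7.5 + 45×12.5 + 31×17.5 = 1300
n = Σf = 112
Mean = 1300 / 112 = 11.6071

11.61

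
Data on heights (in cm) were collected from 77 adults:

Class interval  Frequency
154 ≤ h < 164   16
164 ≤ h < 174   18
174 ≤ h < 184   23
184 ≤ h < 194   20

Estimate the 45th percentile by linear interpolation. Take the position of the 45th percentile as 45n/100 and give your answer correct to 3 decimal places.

Cumulative frequencies: 16, 34, 57, 77
n = 77; position = 45n/100 = 34.65.
This falls in the class 174 ≤ h < 184: L = 174, F = 34, f = 23, h = 10.
45th percentile ≈ 174 + ((34.65 − 34) / 23) × 10 = 174.2826

174.283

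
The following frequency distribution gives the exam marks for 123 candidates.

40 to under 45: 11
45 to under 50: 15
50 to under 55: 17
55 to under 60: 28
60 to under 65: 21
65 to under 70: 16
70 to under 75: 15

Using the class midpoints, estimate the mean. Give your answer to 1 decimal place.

58.2

Midpoints: 42.5, 47.5, 52.5, 57.5, 62.5, 67.5, 72.5
Σfm = 11×42.5 + 15×47.5 + 17×52.5 + 28×57.5 + 21×62.5 + 16×67.5 + 15×72.5 = 7162.5
n = Σf = 123
Mean = 7162.5 / 123 = 58.2317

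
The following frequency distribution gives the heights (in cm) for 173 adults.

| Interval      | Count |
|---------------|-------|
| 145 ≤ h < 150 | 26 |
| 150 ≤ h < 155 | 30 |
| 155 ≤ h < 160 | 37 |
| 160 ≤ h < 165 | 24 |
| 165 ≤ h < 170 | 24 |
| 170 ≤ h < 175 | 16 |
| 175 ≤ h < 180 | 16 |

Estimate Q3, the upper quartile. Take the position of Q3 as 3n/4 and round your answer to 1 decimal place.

Cumulative frequencies: 26, 56, 93, 117, 141, 157, 173
n = 173; position = 3n/4 = 129.75.
This falls in the class 165 ≤ h < 170: L = 165, F = 117, f = 24, h = 5.
Upper quartile ≈ 165 + ((129.75 − 117) / 24) × 5 = 167.6562

167.7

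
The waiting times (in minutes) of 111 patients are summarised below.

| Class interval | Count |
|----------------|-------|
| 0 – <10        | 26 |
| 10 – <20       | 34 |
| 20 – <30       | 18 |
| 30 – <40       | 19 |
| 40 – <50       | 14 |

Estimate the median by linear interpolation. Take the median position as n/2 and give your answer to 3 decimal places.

18.676

Cumulative frequencies: 26, 60, 78, 97, 111
n = 111; position = n/2 = 55.5.
This falls in the class 10 – <20: L = 10, F = 26, f = 34, h = 10.
Median ≈ 10 + ((55.5 − 26) / 34) × 10 = 18.6765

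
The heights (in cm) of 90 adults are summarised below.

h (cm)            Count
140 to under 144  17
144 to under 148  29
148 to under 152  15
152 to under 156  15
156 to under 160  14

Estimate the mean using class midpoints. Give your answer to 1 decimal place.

149.1

Midpoints: 142, 146, 150, 154, 158
Σfm = 17×142 + 29×146 + 15×150 + 15×154 + 14×158 = 13420
n = Σf = 90
Mean = 13420 / 90 = 149.1111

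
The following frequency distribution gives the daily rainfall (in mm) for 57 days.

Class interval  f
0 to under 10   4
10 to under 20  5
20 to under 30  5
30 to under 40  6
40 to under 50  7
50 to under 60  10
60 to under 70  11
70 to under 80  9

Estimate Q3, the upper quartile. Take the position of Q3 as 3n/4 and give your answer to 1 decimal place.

65.2

Cumulative frequencies: 4, 9, 14, 20, 27, 37, 48, 57
n = 57; position = 3n/4 = 42.75.
This falls in the class 60 to under 70: L = 60, F = 37, f = 11, h = 10.
Upper quartile ≈ 60 + ((42.75 − 37) / 11) × 10 = 65.2273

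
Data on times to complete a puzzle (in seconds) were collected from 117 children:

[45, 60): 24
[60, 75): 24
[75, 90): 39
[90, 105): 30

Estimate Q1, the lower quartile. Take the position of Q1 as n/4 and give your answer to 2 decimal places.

63.28

Cumulative frequencies: 24, 48, 87, 117
n = 117; position = n/4 = 29.25.
This falls in the class [60, 75): L = 60, F = 24, f = 24, h = 15.
Lower quartile ≈ 60 + ((29.25 − 24) / 24) × 15 = 63.2812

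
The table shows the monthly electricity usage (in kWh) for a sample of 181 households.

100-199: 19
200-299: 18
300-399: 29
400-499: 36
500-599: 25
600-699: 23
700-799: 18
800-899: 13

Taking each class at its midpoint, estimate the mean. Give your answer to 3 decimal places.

479.887

Midpoints: 149.5, 249.5, 349.5, 449.5, 549.5, 649.5, 749.5, 849.5
Σfm = 19×149.5 + 18×249.5 + 29×349.5 + 36×449.5 + 25×549.5 + 23×649.5 + 18×749.5 + 13×849.5 = 86859.5
n = Σf = 181
Mean = 86859.5 / 181 = 479.8867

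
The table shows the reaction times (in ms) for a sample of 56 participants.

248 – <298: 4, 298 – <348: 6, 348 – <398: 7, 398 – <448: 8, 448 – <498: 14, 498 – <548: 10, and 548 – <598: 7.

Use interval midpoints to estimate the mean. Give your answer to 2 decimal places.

Midpoints: 273, 323, 373, 423, 473, 523, 573
Σfm = 4×273 + 6×323 + 7×373 + 8×423 + 14×473 + 10×523 + 7×573 = 24888
n = Σf = 56
Mean = 24888 / 56 = 444.4286

444.43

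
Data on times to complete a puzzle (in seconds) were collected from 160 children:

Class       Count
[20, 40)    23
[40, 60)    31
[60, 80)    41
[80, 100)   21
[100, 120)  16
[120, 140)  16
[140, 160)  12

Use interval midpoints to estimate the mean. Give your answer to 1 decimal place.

Midpoints: 30, 50, 70, 90, 110, 130, 150
Σfm = 23×30 + 31×50 + 41×70 + 21×90 + 16×110 + 16×130 + 12×150 = 12640
n = Σf = 160
Mean = 12640 / 160 = 79.0000

79.0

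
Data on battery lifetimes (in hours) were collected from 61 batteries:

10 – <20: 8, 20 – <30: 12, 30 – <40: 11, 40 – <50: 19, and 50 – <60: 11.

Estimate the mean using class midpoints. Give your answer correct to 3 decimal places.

Midpoints: 15, 25, 35, 45, 55
Σfm = 8×15 + 12×25 + 11×35 + 19×45 + 11×55 = 2265
n = Σf = 61
Mean = 2265 / 61 = 37.1311

37.131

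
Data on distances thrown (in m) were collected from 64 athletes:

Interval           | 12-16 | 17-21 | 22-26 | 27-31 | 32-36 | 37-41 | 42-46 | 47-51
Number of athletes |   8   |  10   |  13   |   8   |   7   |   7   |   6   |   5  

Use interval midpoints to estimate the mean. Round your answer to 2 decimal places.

Midpoints: 14, 19, 24, 29, 34, 39, 44, 49
Σfm = 8×14 + 10×19 + 13×24 + 8×29 + 7×34 + 7×39 + 6×44 + 5×49 = 1866
n = Σf = 64
Mean = 1866 / 64 = 29.1562

29.16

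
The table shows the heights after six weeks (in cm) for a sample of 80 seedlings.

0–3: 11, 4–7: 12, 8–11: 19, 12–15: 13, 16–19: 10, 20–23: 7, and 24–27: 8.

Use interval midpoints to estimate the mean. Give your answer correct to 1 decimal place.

Midpoints: 1.5, 5.5, 9.5, 13.5, 17.5, 21.5, 25.5
Σfm = 11×1.5 + 12×5.5 + 19×9.5 + 13×13.5 + 10×17.5 + 7×21.5 + 8×25.5 = 968
n = Σf = 80
Mean = 968 / 80 = 12.1000

12.1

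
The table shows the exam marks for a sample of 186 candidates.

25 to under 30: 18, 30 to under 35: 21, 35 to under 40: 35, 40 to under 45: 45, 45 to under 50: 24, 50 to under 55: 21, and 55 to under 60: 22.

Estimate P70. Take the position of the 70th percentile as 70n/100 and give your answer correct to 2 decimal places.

47.33

Cumulative frequencies: 18, 39, 74, 119, 143, 164, 186
n = 186; position = 70n/100 = 130.2.
This falls in the class 45 to under 50: L = 45, F = 119, f = 24, h = 5.
70th percentile ≈ 45 + ((130.2 − 119) / 24) × 5 = 47.3333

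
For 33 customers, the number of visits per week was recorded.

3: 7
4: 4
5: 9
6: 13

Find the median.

Cumulative frequencies: 7, 11, 20, 33
n = 33, so the median is the value in position (n+1)/2 = 17.
Position 17 falls at value 5.

5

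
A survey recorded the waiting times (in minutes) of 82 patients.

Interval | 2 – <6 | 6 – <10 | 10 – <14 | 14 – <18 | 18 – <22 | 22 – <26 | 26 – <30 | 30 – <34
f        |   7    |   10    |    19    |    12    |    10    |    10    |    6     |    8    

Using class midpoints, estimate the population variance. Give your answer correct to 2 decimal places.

68.12

Midpoints: 4, 8, 12, 16, 20, 24, 28, 32
n = 82, Σfm = 1392, mean = 16.9756
Σfm² = 29216
Σf(m − x̄)² = Σfm² − (Σfm)²/n = 29216 − 1392²/82 = 5585.9512
Population variance = 5585.9512 / 82 = 68.1214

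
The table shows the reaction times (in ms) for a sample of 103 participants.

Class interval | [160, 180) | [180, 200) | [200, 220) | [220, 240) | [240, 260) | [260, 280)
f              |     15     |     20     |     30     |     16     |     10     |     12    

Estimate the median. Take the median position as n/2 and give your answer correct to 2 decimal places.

211.00

Cumulative frequencies: 15, 35, 65, 81, 91, 103
n = 103; position = n/2 = 51.5.
This falls in the class [200, 220): L = 200, F = 35, f = 30, h = 20.
Median ≈ 200 + ((51.5 − 35) / 30) × 20 = 211.0000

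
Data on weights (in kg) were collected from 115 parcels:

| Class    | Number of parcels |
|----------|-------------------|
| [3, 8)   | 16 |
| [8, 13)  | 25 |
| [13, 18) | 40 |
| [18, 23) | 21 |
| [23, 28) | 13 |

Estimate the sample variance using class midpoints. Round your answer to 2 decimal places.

Midpoints: 5.5, 10.5, 15.5, 20.5, 25.5
n = 115, Σfm = 1732.5, mean = 15.0652
Σfm² = 30128.75
Σf(m − x̄)² = Σfm² − (Σfm)²/n = 30128.75 − 1732.5²/115 = 4028.2609
Sample variance = 4028.2609 / 114 = 35.3356

35.34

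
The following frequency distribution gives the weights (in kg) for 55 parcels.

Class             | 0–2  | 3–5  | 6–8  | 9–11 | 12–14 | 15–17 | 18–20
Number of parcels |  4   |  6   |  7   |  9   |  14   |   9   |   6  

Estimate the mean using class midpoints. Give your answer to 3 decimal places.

Midpoints: 1, 4, 7, 10, 13, 16, 19
Σfm = 4×1 + 6×4 + 7×7 + 9×10 + 14×13 + 9×16 + 6×19 = 607
n = Σf = 55
Mean = 607 / 55 = 11.0364

11.036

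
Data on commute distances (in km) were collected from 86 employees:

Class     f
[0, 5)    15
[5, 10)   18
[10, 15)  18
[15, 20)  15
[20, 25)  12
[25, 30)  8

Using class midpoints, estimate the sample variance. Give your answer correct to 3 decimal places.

Midpoints: 2.5, 7.5, 12.5, 17.5, 22.5, 27.5
n = 86, Σfm = 1150, mean = 13.3721
Σfm² = 20637.5
Σf(m − x̄)² = Σfm² − (Σfm)²/n = 20637.5 − 1150²/86 = 5259.5930
Sample variance = 5259.5930 / 85 = 61.8776

61.878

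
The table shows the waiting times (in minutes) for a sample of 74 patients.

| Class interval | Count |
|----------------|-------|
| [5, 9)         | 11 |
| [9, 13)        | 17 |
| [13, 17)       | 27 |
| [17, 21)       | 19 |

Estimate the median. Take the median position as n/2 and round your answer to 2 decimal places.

14.33

Cumulative frequencies: 11, 28, 55, 74
n = 74; position = n/2 = 37.
This falls in the class [13, 17): L = 13, F = 28, f = 27, h = 4.
Median ≈ 13 + ((37 − 28) / 27) × 4 = 14.3333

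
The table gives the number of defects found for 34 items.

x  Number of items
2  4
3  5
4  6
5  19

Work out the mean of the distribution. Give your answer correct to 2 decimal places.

4.18

Values: 2, 3, 4, 5
Σfx = 4×2 + 5×3 + 6×4 + 19×5 = 142
n = Σf = 34
Mean = 142 / 34 = 4.1765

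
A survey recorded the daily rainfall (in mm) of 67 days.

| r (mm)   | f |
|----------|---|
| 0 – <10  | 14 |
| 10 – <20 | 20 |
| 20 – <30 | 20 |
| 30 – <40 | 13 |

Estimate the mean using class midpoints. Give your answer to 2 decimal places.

19.78

Midpoints: 5, 15, 25, 35
Σfm = 14×5 + 20×15 + 20×25 + 13×35 = 1325
n = Σf = 67
Mean = 1325 / 67 = 19.7761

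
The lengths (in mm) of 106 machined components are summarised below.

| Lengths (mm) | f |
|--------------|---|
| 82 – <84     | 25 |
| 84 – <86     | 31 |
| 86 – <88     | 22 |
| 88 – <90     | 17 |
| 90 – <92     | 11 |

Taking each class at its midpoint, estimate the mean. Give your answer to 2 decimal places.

86.21

Midpoints: 83, 85, 87, 89, 91
Σfm = 25×83 + 31×85 + 22×87 + 17×89 + 11×91 = 9138
n = Σf = 106
Mean = 9138 / 106 = 86.2075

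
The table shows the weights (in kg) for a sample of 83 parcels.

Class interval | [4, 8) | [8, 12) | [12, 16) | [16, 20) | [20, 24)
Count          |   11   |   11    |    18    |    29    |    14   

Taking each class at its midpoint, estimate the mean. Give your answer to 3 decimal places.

Midpoints: 6, 10, 14, 18, 22
Σfm = 11×6 + 11×10 + 18×14 + 29×18 + 14×22 = 1258
n = Σf = 83
Mean = 1258 / 83 = 15.1566

15.157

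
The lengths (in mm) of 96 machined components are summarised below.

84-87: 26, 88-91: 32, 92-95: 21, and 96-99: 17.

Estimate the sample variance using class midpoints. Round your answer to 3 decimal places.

Midpoints: 85.5, 89.5, 93.5, 97.5
n = 96, Σfm = 8708, mean = 90.7083
Σfm² = 791588
Σf(m − x̄)² = Σfm² − (Σfm)²/n = 791588 − 8708²/96 = 1699.8333
Sample variance = 1699.8333 / 95 = 17.8930

17.893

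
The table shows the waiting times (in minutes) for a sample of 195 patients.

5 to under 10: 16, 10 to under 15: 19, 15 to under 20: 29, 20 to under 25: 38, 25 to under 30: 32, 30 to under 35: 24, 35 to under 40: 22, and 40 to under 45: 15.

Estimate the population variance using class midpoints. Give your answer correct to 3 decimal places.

Midpoints: 7.5, 12.5, 17.5, 22.5, 27.5, 32.5, 37.5, 42.5
n = 195, Σfm = 4842.5, mean = 24.8333
Σfm² = 139568.75
Σf(m − x̄)² = Σfm² − (Σfm)²/n = 139568.75 − 4842.5²/195 = 19313.3333
Population variance = 19313.3333 / 195 = 99.0427

99.043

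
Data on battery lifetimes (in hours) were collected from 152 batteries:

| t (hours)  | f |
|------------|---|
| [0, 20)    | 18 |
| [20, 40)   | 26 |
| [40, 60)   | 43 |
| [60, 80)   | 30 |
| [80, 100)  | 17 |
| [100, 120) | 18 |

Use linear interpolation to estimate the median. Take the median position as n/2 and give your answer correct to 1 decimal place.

Cumulative frequencies: 18, 44, 87, 117, 134, 152
n = 152; position = n/2 = 76.
This falls in the class [40, 60): L = 40, F = 44, f = 43, h = 20.
Median ≈ 40 + ((76 − 44) / 43) × 20 = 54.8837

54.9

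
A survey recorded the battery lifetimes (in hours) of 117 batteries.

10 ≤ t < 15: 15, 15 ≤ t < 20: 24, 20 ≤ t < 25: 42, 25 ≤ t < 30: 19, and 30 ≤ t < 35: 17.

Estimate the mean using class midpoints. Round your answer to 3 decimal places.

Midpoints: 12.5, 17.5, 22.5, 27.5, 32.5
Σfm = 15×12.5 + 24×17.5 + 42×22.5 + 19×27.5 + 17×32.5 = 2627.5
n = Σf = 117
Mean = 2627.5 / 117 = 22.4573

22.457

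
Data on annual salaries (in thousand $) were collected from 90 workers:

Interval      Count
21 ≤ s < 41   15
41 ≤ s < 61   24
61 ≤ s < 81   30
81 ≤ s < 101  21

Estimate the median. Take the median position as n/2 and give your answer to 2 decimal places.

65.00

Cumulative frequencies: 15, 39, 69, 90
n = 90; position = n/2 = 45.
This falls in the class 61 ≤ s < 81: L = 61, F = 39, f = 30, h = 20.
Median ≈ 61 + ((45 − 39) / 30) × 20 = 65.0000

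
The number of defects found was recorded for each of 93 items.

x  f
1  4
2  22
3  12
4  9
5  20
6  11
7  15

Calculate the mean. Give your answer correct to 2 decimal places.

4.20

Values: 1, 2, 3, 4, 5, 6, 7
Σfx = 4×1 + 22×2 + 12×3 + 9×4 + 20×5 + 11×6 + 15×7 = 391
n = Σf = 93
Mean = 391 / 93 = 4.2043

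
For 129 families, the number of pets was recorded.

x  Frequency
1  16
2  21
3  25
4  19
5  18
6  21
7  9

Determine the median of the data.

4

Cumulative frequencies: 16, 37, 62, 81, 99, 120, 129
n = 129, so the median is the value in position (n+1)/2 = 65.
Position 65 falls at value 4.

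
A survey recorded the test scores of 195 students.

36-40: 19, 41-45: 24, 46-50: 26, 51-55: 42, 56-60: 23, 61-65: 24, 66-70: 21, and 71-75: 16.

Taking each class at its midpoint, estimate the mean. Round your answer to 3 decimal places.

54.718

Midpoints: 38, 43, 48, 53, 58, 63, 68, 73
Σfm = 19×38 + 24×43 + 26×48 + 42×53 + 23×58 + 24×63 + 21×68 + 16×73 = 10670
n = Σf = 195
Mean = 10670 / 195 = 54.7179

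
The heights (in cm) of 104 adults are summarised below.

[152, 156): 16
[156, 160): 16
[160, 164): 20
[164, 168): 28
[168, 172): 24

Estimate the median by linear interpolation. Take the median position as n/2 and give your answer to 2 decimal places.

164.00

Cumulative frequencies: 16, 32, 52, 80, 104
n = 104; position = n/2 = 52.
This falls in the class [160, 164): L = 160, F = 32, f = 20, h = 4.
Median ≈ 160 + ((52 − 32) / 20) × 4 = 164.0000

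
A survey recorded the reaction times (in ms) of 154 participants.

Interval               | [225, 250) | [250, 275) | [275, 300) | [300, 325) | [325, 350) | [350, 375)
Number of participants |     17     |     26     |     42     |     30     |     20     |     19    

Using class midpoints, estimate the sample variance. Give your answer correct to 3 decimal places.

1412.789

Midpoints: 237.5, 262.5, 287.5, 312.5, 337.5, 362.5
n = 154, Σfm = 45950, mean = 298.3766
Σfm² = 13926562.5
Σf(m − x̄)² = Σfm² − (Σfm)²/n = 13926562.5 − 45950²/154 = 216156.6558
Sample variance = 216156.6558 / 153 = 1412.7886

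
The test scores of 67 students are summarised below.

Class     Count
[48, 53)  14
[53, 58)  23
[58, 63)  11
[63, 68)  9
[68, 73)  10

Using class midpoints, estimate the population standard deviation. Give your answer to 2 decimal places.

Midpoints: 50.5, 55.5, 60.5, 65.5, 70.5
n = 67, Σfm = 3943.5, mean = 58.8582
Σfm² = 235126.75
Σf(m − x̄)² = Σfm² − (Σfm)²/n = 235126.75 − 3943.5²/67 = 3019.4030
Population variance = 3019.4030 / 67 = 45.0657
Standard deviation = √45.0657 = 6.7131

6.71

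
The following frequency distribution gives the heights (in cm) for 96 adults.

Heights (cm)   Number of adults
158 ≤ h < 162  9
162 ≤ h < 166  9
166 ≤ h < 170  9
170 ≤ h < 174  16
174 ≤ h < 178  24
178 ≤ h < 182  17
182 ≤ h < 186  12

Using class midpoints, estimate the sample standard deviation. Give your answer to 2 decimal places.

Midpoints: 160, 164, 168, 172, 176, 180, 184
n = 96, Σfm = 16672, mean = 173.6667
Σfm² = 2900320
Σf(m − x̄)² = Σfm² − (Σfm)²/n = 2900320 − 16672²/96 = 4949.3333
Sample variance = 4949.3333 / 95 = 52.0982
Standard deviation = √52.0982 = 7.2179

7.22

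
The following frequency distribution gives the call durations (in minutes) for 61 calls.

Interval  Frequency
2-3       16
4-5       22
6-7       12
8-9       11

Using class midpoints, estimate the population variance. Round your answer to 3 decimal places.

4.373

Midpoints: 2.5, 4.5, 6.5, 8.5
n = 61, Σfm = 310.5, mean = 5.0902
Σfm² = 1847.25
Σf(m − x̄)² = Σfm² − (Σfm)²/n = 1847.25 − 310.5²/61 = 266.7541
Population variance = 266.7541 / 61 = 4.3730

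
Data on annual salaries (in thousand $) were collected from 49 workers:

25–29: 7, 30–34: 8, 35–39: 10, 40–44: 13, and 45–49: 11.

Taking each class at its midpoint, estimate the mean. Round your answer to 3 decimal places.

38.327

Midpoints: 27, 32, 37, 42, 47
Σfm = 7×27 + 8×32 + 10×37 + 13×42 + 11×47 = 1878
n = Σf = 49
Mean = 1878 / 49 = 38.3265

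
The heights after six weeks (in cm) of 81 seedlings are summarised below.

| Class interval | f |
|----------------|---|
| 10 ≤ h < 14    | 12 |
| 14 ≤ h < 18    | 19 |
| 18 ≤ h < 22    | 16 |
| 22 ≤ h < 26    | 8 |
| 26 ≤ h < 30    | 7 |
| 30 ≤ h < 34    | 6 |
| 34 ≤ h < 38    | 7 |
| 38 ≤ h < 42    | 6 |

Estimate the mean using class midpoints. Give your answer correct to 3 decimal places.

22.716

Midpoints: 12, 16, 20, 24, 28, 32, 36, 40
Σfm = 12×12 + 19×16 + 16×20 + 8×24 + 7×28 + 6×32 + 7×36 + 6×40 = 1840
n = Σf = 81
Mean = 1840 / 81 = 22.7160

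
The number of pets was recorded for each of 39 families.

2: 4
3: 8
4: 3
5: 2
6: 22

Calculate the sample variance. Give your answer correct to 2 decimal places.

Values: 2, 3, 4, 5, 6
n = 39, Σfx = 186, mean = 4.7692
Σfx² = 978
Σf(x − x̄)² = Σfx² − (Σfx)²/n = 978 − 186²/39 = 90.9231
Sample variance = 90.9231 / 38 = 2.3927

2.39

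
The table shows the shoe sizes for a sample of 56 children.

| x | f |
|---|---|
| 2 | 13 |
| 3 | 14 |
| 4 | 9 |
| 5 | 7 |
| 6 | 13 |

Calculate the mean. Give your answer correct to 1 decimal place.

Values: 2, 3, 4, 5, 6
Σfx = 13×2 + 14×3 + 9×4 + 7×5 + 13×6 = 217
n = Σf = 56
Mean = 217 / 56 = 3.8750

3.9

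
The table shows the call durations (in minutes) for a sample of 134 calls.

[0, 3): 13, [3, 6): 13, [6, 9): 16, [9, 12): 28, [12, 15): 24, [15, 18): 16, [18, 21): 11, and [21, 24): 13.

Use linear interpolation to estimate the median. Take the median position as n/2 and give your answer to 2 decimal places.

Cumulative frequencies: 13, 26, 42, 70, 94, 110, 121, 134
n = 134; position = n/2 = 67.
This falls in the class [9, 12): L = 9, F = 42, f = 28, h = 3.
Median ≈ 9 + ((67 − 42) / 28) × 3 = 11.6786

11.68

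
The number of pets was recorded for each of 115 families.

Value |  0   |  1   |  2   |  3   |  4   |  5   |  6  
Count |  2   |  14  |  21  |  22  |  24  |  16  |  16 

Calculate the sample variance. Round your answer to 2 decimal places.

Values: 0, 1, 2, 3, 4, 5, 6
n = 115, Σfx = 394, mean = 3.4261
Σfx² = 1656
Σf(x − x̄)² = Σfx² − (Σfx)²/n = 1656 − 394²/115 = 306.1217
Sample variance = 306.1217 / 114 = 2.6853

2.69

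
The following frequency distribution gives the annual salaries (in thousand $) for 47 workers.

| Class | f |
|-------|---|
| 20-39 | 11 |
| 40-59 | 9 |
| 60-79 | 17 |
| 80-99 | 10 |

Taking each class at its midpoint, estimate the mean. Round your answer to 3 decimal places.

60.564

Midpoints: 29.5, 49.5, 69.5, 89.5
Σfm = 11×29.5 + 9×49.5 + 17×69.5 + 10×89.5 = 2846.5
n = Σf = 47
Mean = 2846.5 / 47 = 60.5638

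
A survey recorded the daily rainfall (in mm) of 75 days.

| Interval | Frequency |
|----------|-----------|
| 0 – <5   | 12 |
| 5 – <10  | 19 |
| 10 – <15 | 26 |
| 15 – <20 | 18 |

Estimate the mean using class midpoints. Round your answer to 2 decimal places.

10.83

Midpoints: 2.5, 7.5, 12.5, 17.5
Σfm = 12×2.5 + 19×7.5 + 26×12.5 + 18×17.5 = 812.5
n = Σf = 75
Mean = 812.5 / 75 = 10.8333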